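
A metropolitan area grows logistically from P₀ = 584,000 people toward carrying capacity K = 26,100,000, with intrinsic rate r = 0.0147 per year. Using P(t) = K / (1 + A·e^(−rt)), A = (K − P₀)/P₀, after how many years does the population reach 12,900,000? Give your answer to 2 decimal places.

A = (26100000 − 584000)/584000 = 43.69178
12900000 = 26100000/(1 + 43.69178·e^(−0.0147t)) → 1 + 43.69178·e^(−0.0147t) = 2.02326
e^(−0.0147t) = 0.02342 → t = ln(42.69879)/0.0147 = 3.75417/0.0147

t ≈ 255.39 years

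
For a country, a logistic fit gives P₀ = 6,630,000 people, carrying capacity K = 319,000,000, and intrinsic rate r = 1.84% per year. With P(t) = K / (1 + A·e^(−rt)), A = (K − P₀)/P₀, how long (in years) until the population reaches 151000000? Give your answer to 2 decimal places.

t ≈ 203.58 years

A = (319000000 − 6630000)/6630000 = 47.11463
151000000 = 319000000/(1 + 47.11463·e^(−0.0184t)) → 1 + 47.11463·e^(−0.0184t) = 2.11258
e^(−0.0184t) = 0.023614 → t = ln(42.34708)/0.0184 = 3.7459/0.0184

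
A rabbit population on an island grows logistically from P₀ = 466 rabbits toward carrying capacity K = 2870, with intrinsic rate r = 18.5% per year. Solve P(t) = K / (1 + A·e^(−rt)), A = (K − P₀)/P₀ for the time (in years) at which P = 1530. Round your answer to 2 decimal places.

A = (2870 − 466)/466 = 5.1588
1530 = 2870/(1 + 5.1588·e^(−0.185t)) → 1 + 5.1588·e^(−0.185t) = 1.87582
e^(−0.185t) = 0.169772 → t = ln(5.89027)/0.185 = 1.7733/0.185

t ≈ 9.59 years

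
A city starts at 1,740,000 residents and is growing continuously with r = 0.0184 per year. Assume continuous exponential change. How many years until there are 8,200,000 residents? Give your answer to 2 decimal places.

t ≈ 84.25 years

8200000 = 1740000 · e^(0.0184·t)
t = ln(8200000/1740000) / 0.0184 = ln(4.71264) / 0.0184 = 1.55025 / 0.0184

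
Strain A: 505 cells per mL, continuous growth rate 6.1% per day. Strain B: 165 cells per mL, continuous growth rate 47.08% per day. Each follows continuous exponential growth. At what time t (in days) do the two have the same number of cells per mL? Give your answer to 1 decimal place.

t ≈ 2.7 days

505·e^(0.061t) = 165·e^(0.4708t)
505/165 = e^((0.4708 − 0.061)t) → ln(3.06061) = 0.4098·t
t = 1.11861 / 0.4098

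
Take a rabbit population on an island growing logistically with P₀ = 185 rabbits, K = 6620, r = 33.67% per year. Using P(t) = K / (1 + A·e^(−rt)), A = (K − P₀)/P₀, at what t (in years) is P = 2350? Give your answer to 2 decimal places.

A = (6620 − 185)/185 = 34.78378
2350 = 6620/(1 + 34.78378·e^(−0.3367t)) → 1 + 34.78378·e^(−0.3367t) = 2.81702
e^(−0.3367t) = 0.052238 → t = ln(19.1433)/0.3367 = 2.95195/0.3367

t ≈ 8.77 years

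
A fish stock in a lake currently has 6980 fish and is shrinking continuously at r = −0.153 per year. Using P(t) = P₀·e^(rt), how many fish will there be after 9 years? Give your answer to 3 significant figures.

≈ 1,760 fish

P(9) = 6980 · e^(-0.153·9) = 6980 · e^(-1.377)
= 6980 · 0.25233 ≈ 1761.29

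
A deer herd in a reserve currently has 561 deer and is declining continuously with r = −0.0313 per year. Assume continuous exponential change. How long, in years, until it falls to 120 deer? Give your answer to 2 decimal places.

120 = 561 · e^(-0.0313·t)
t = ln(120/561) / -0.0313 = ln(0.2139) / -0.0313 = -1.54223 / -0.0313

t ≈ 49.27 years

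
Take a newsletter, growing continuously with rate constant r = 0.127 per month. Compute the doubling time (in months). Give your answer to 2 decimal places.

doubling time ≈ 5.46 months

doubling time = ln(2) / |r| = 0.69315 / 0.127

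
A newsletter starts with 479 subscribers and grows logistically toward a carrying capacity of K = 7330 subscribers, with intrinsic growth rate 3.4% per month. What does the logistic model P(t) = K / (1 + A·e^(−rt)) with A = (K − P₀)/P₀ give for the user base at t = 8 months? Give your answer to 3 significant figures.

A = (7330 − 479)/479 = 14.30271
P(8) = 7330 / (1 + 14.30271·e^(−0.034·8)) = 7330 / (1 + 14.30271·0.761854)
= 7330 / 11.89658 ≈ 616.14

≈ 616 subscribers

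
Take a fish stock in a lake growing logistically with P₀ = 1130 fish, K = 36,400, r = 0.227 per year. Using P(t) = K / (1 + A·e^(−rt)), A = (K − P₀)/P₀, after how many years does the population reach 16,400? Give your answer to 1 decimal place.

t ≈ 14.3 years

A = (36400 − 1130)/1130 = 31.21239
16400 = 36400/(1 + 31.21239·e^(−0.227t)) → 1 + 31.21239·e^(−0.227t) = 2.21951
e^(−0.227t) = 0.039071 → t = ln(25.59416)/0.227 = 3.24236/0.227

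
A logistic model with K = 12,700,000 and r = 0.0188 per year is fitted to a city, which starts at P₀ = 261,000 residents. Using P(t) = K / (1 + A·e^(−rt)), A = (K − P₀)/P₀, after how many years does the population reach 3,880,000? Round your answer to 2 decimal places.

t ≈ 161.86 years

A = (12700000 − 261000)/261000 = 47.659
3880000 = 12700000/(1 + 47.659·e^(−0.0188t)) → 1 + 47.659·e^(−0.0188t) = 3.2732
e^(−0.0188t) = 0.047697 → t = ln(20.96564)/0.0188 = 3.04288/0.0188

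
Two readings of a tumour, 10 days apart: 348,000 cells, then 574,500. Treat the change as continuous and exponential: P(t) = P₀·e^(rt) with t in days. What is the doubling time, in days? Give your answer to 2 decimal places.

r = ln(574500/348000) / 10 = ln(1.65086) / 10 ≈ 0.05013 per day
doubling time = ln 2 / |r| = 0.69315 / 0.05013

doubling time ≈ 13.83 days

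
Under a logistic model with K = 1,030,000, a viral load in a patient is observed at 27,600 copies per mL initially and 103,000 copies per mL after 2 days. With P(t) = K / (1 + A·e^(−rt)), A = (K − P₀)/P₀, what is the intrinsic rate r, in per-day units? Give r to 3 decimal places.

A = (1030000 − 27600)/27600 = 36.31884
103000 = 1030000/(1 + 36.31884·e^(−r·2)) → e^(−2r) = (10 − 1)/36.31884 = 0.247805
r = −ln(0.247805)/2 = 1.39511/2

r ≈ 0.698 per day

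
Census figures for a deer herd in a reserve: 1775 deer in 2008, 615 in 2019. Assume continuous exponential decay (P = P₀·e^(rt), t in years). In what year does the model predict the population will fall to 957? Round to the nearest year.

r = ln(615/1775) / 11 = -1.05993/11 ≈ -0.096358 per year
t = ln(957/1775) / r = -0.61775/-0.096358 ≈ 6.41 years after 2008

year 2014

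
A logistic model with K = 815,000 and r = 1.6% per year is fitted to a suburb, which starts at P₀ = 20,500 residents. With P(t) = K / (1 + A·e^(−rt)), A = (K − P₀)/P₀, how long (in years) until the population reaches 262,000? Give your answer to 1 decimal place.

t ≈ 181.9 years

A = (815000 − 20500)/20500 = 38.7561
262000 = 815000/(1 + 38.7561·e^(−0.016t)) → 1 + 38.7561·e^(−0.016t) = 3.11069
e^(−0.016t) = 0.054461 → t = ln(18.36184)/0.016 = 2.91027/0.016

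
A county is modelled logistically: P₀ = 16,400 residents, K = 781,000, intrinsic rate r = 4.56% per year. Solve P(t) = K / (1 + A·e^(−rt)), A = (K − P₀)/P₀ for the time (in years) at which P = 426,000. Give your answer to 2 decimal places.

A = (781000 − 16400)/16400 = 46.62195
426000 = 781000/(1 + 46.62195·e^(−0.0456t)) → 1 + 46.62195·e^(−0.0456t) = 1.83333
e^(−0.0456t) = 0.017874 → t = ln(55.94634)/0.0456 = 4.02439/0.0456

t ≈ 88.25 years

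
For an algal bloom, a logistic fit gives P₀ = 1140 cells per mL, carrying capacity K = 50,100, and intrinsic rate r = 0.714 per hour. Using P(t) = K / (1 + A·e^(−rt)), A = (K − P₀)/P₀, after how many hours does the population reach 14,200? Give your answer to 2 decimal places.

t ≈ 3.97 hours

A = (50100 − 1140)/1140 = 42.94737
14200 = 50100/(1 + 42.94737·e^(−0.714t)) → 1 + 42.94737·e^(−0.714t) = 3.52817
e^(−0.714t) = 0.058867 → t = ln(16.98754)/0.714 = 2.83248/0.714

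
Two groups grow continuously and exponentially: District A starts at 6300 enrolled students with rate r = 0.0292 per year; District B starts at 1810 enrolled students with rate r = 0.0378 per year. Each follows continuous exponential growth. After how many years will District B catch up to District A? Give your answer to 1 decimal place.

6300·e^(0.0292t) = 1810·e^(0.0378t)
6300/1810 = e^((0.0378 − 0.0292)t) → ln(3.48066) = 0.0086·t
t = 1.24722 / 0.0086

t ≈ 145.0 years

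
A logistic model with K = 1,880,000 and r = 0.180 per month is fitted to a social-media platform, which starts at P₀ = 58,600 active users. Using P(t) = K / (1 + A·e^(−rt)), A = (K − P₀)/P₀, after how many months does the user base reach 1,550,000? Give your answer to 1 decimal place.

t ≈ 27.7 months

A = (1880000 − 58600)/58600 = 31.08191
1550000 = 1880000/(1 + 31.08191·e^(−0.18t)) → 1 + 31.08191·e^(−0.18t) = 1.2129
e^(−0.18t) = 0.00685 → t = ln(145.9908)/0.18 = 4.98354/0.18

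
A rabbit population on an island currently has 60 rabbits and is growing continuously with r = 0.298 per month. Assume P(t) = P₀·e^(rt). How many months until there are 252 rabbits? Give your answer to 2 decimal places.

252 = 60 · e^(0.298·t)
t = ln(252/60) / 0.298 = ln(4.2) / 0.298 = 1.43508 / 0.298

t ≈ 4.82 months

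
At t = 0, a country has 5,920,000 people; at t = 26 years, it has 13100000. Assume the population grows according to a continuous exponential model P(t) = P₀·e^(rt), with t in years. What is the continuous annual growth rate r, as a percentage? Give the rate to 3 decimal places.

r ≈ 3.055% per year

13100000 = 5920000 · e^(r·26)
e^(26r) = 13100000/5920000 = 2.21284
r = ln(2.21284) / 26 = 0.79428 / 26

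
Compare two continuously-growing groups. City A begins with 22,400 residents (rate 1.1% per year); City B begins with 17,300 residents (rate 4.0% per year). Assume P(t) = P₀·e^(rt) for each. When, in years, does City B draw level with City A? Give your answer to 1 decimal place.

22400·e^(0.011t) = 17300·e^(0.04t)
22400/17300 = e^((0.04 − 0.011)t) → ln(1.2948) = 0.029·t
t = 0.25835 / 0.029

t ≈ 8.9 years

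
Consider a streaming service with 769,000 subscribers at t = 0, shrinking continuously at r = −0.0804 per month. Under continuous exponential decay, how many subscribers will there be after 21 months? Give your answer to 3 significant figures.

≈ 142,000 subscribers

P(21) = 769000 · e^(-0.0804·21) = 769000 · e^(-1.6884)
= 769000 · 0.18481 ≈ 142122.73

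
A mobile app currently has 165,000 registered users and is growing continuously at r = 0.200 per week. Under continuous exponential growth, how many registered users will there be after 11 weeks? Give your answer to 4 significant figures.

≈ 1,489,000 registered users

P(11) = 165000 · e^(0.2·11) = 165000 · e^(2.2)
= 165000 · 9.02501 ≈ 1489127.23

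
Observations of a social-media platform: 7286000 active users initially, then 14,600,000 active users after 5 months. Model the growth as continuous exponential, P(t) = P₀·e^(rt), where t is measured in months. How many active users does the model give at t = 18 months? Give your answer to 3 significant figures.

r = ln(14600000/7286000) / 5 ≈ 0.139013 per month
P(18) = 7286000 · e^(0.139013·18) = 7286000 · 12.20982 ≈ 88960752.3

≈ 89,000,000 active users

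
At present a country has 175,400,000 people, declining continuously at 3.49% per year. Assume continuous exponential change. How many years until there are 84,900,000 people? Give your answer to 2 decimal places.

t ≈ 20.79 years

84900000 = 175400000 · e^(-0.0349·t)
t = ln(84900000/175400000) / -0.0349 = ln(0.48404) / -0.0349 = -0.72559 / -0.0349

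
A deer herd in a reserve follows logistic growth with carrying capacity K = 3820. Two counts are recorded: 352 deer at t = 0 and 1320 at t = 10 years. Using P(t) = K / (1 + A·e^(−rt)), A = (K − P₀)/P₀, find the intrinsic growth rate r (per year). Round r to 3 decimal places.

r ≈ 0.165 per year

A = (3820 − 352)/352 = 9.85227
1320 = 3820/(1 + 9.85227·e^(−r·10)) → e^(−10r) = (2.89394 − 1)/9.85227 = 0.192234
r = −ln(0.192234)/10 = 1.64904/10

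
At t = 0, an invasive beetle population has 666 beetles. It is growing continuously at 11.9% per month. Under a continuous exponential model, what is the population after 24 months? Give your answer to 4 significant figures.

P(24) = 666 · e^(0.119·24) = 666 · e^(2.856)
= 666 · 17.39182 ≈ 11582.95

≈ 11,580 beetles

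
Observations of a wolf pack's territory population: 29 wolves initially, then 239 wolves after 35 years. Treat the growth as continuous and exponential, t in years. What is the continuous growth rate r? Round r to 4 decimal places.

239 = 29 · e^(r·35)
e^(35r) = 239/29 = 8.24138
r = ln(8.24138) / 35 = 2.10917 / 35

r ≈ 0.0603 per year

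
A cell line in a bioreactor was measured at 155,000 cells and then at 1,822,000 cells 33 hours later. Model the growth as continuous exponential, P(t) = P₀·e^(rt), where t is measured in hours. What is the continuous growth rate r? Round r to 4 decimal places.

r ≈ 0.0747 per hour

1822000 = 155000 · e^(r·33)
e^(33r) = 1822000/155000 = 11.75484
r = ln(11.75484) / 33 = 2.46426 / 33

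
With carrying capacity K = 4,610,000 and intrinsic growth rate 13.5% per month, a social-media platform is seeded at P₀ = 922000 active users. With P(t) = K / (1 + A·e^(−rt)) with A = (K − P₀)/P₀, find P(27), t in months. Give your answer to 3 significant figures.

≈ 4,170,000 active users

A = (4610000 − 922000)/922000 = 4
P(27) = 4610000 / (1 + 4·e^(−0.135·27)) = 4610000 / (1 + 4·0.026121)
= 4610000 / 1.10449 ≈ 4173888.58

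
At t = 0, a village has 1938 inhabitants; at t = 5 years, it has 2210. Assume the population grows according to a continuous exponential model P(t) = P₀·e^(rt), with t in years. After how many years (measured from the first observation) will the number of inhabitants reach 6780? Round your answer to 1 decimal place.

r = ln(2210/1938) / 5 ≈ 0.026267 per year
t = ln(6780/1938) / r = 1.25232 / 0.026267 ≈ 47.676

t ≈ 47.7 years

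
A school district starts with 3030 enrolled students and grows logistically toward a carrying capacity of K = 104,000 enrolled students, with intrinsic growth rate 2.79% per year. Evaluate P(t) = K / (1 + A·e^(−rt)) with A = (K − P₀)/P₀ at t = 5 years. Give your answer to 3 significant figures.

≈ 3,470 enrolled students

A = (104000 − 3030)/3030 = 33.32343
P(5) = 104000 / (1 + 33.32343·e^(−0.0279·5)) = 104000 / (1 + 33.32343·0.869793)
= 104000 / 29.98449 ≈ 3468.46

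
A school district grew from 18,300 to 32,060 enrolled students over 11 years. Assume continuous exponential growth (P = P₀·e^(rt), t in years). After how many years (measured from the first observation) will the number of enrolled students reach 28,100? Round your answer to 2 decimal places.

t ≈ 8.41 years

r = ln(32060/18300) / 11 ≈ 0.050973 per year
t = ln(28100/18300) / r = 0.42887 / 0.050973 ≈ 8.414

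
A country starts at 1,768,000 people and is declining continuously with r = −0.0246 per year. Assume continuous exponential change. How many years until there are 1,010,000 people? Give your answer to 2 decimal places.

1010000 = 1768000 · e^(-0.0246·t)
t = ln(1010000/1768000) / -0.0246 = ln(0.57127) / -0.0246 = -0.5599 / -0.0246

t ≈ 22.76 years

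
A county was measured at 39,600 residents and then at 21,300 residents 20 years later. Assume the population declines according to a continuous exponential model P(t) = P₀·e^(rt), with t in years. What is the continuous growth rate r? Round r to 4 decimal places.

21300 = 39600 · e^(r·20)
e^(20r) = 21300/39600 = 0.53788
r = ln(0.53788) / 20 = -0.62012 / 20

r ≈ -0.0310 per year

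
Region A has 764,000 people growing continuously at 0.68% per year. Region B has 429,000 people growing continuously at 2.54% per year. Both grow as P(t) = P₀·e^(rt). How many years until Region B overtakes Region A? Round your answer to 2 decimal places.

t ≈ 31.03 years

764000·e^(0.0068t) = 429000·e^(0.0254t)
764000/429000 = e^((0.0254 − 0.0068)t) → ln(1.78089) = 0.0186·t
t = 0.57711 / 0.0186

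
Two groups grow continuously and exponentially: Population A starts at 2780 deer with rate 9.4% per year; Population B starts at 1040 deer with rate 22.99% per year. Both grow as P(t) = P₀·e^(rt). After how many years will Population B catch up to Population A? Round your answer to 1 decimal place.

t ≈ 7.2 years

2780·e^(0.094t) = 1040·e^(0.2299t)
2780/1040 = e^((0.2299 − 0.094)t) → ln(2.67308) = 0.1359·t
t = 0.98323 / 0.1359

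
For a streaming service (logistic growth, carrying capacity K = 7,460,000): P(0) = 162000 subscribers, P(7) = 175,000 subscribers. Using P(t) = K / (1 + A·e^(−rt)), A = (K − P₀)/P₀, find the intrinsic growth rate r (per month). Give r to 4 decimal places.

r ≈ 0.0113 per month

A = (7460000 − 162000)/162000 = 45.04938
175000 = 7460000/(1 + 45.04938·e^(−r·7)) → e^(−7r) = (42.62857 − 1)/45.04938 = 0.924065
r = −ln(0.924065)/7 = 0.07897/7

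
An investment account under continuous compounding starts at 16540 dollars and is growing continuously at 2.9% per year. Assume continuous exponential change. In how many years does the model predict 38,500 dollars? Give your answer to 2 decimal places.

38500 = 16540 · e^(0.029·t)
t = ln(38500/16540) / 0.029 = ln(2.32769) / 0.029 = 0.84488 / 0.029

t ≈ 29.13 years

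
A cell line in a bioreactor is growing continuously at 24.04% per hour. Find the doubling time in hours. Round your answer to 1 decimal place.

doubling time ≈ 2.9 hours

doubling time = ln(2) / |r| = 0.69315 / 0.2404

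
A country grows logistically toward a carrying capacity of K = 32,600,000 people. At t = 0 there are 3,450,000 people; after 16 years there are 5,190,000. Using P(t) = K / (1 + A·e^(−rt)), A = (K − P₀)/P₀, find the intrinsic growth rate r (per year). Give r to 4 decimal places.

r ≈ 0.0294 per year

A = (32600000 − 3450000)/3450000 = 8.44928
5190000 = 32600000/(1 + 8.44928·e^(−r·16)) → e^(−16r) = (6.28131 − 1)/8.44928 = 0.625061
r = −ln(0.625061)/16 = 0.46991/16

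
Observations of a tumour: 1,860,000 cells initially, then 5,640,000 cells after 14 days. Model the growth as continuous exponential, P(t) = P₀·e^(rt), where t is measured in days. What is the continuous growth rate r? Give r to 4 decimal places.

r ≈ 0.0792 per day

5640000 = 1860000 · e^(r·14)
e^(14r) = 5640000/1860000 = 3.03226
r = ln(3.03226) / 14 = 1.10931 / 14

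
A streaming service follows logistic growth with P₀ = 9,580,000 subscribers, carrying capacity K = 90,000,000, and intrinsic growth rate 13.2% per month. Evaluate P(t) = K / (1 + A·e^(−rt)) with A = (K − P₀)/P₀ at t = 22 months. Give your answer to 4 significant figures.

A = (90000000 − 9580000)/9580000 = 8.39457
P(22) = 90000000 / (1 + 8.39457·e^(−0.132·22)) = 90000000 / (1 + 8.39457·0.054804)
= 90000000 / 1.46005 ≈ 61641619.54

≈ 61,640,000 subscribers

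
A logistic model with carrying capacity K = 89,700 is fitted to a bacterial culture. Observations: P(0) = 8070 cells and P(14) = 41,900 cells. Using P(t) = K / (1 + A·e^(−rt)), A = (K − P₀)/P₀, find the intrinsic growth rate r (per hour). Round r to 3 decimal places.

r ≈ 0.156 per hour

A = (89700 − 8070)/8070 = 10.11524
41900 = 89700/(1 + 10.11524·e^(−r·14)) → e^(−14r) = (2.14081 − 1)/10.11524 = 0.112781
r = −ln(0.112781)/14 = 2.1823/14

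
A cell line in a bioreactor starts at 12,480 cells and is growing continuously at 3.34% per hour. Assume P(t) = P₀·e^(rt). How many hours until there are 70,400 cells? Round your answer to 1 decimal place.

70400 = 12480 · e^(0.0334·t)
t = ln(70400/12480) / 0.0334 = ln(5.64103) / 0.0334 = 1.73007 / 0.0334

t ≈ 51.8 hours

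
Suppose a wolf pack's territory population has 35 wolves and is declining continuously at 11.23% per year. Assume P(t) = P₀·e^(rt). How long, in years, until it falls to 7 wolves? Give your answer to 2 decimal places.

7 = 35 · e^(-0.1123·t)
t = ln(7/35) / -0.1123 = ln(0.2) / -0.1123 = -1.60944 / -0.1123

t ≈ 14.33 years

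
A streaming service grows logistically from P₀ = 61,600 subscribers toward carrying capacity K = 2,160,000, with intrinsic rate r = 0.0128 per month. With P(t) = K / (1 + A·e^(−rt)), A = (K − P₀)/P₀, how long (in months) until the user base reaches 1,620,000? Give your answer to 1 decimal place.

t ≈ 361.5 months

A = (2160000 − 61600)/61600 = 34.06494
1620000 = 2160000/(1 + 34.06494·e^(−0.0128t)) → 1 + 34.06494·e^(−0.0128t) = 1.33333
e^(−0.0128t) = 0.009785 → t = ln(102.19481)/0.0128 = 4.62688/0.0128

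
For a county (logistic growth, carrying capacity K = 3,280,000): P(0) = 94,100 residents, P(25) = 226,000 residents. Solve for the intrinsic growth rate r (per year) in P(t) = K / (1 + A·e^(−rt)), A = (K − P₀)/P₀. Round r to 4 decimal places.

A = (3280000 − 94100)/94100 = 33.85654
226000 = 3280000/(1 + 33.85654·e^(−r·25)) → e^(−25r) = (14.51327 − 1)/33.85654 = 0.399133
r = −ln(0.399133)/25 = 0.91846/25

r ≈ 0.0367 per year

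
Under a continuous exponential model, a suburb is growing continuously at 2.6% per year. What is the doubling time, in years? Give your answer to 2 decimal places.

doubling time ≈ 26.66 years

doubling time = ln(2) / |r| = 0.69315 / 0.026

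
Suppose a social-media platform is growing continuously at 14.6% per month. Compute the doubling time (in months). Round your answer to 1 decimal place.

doubling time = ln(2) / |r| = 0.69315 / 0.146

doubling time ≈ 4.7 months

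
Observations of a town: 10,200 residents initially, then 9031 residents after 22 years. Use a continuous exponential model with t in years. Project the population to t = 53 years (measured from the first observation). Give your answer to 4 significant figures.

r = ln(9031/10200) / 22 ≈ -0.005533 per year
P(53) = 10200 · e^(-0.005533·53) = 10200 · 0.74584 ≈ 7607.56

≈ 7,608 residents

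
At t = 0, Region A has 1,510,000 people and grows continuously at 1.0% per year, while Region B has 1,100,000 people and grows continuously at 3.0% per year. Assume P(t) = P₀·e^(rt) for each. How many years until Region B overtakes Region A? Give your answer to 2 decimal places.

1510000·e^(0.01t) = 1100000·e^(0.03t)
1510000/1100000 = e^((0.03 − 0.01)t) → ln(1.37273) = 0.02·t
t = 0.3168 / 0.02

t ≈ 15.84 years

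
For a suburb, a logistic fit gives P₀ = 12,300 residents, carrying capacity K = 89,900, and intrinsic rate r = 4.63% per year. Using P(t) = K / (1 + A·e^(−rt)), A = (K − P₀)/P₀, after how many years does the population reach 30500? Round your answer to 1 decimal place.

A = (89900 − 12300)/12300 = 6.30894
30500 = 89900/(1 + 6.30894·e^(−0.0463t)) → 1 + 6.30894·e^(−0.0463t) = 2.94754
e^(−0.0463t) = 0.308695 → t = ln(3.23944)/0.0463 = 1.1754/0.0463

t ≈ 25.4 years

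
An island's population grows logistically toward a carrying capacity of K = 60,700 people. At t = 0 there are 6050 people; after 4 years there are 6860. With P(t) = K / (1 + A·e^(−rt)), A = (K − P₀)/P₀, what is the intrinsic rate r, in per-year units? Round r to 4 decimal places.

r ≈ 0.0351 per year

A = (60700 − 6050)/6050 = 9.03306
6860 = 60700/(1 + 9.03306·e^(−r·4)) → e^(−4r) = (8.8484 − 1)/9.03306 = 0.868853
r = −ln(0.868853)/4 = 0.14058/4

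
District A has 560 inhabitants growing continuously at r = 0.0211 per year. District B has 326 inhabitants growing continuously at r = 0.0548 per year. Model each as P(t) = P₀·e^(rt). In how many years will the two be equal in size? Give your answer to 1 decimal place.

560·e^(0.0211t) = 326·e^(0.0548t)
560/326 = e^((0.0548 − 0.0211)t) → ln(1.71779) = 0.0337·t
t = 0.54104 / 0.0337

t ≈ 16.1 years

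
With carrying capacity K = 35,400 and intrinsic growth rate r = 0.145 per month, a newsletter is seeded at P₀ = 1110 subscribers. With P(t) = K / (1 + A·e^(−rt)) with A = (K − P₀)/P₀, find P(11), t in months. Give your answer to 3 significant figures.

≈ 4,870 subscribers

A = (35400 − 1110)/1110 = 30.89189
P(11) = 35400 / (1 + 30.89189·e^(−0.145·11)) = 35400 / (1 + 30.89189·0.202909)
= 35400 / 7.26823 ≈ 4870.51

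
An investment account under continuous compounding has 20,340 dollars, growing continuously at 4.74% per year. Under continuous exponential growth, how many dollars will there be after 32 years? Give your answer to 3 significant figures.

≈ 92,700 dollars

P(32) = 20340 · e^(0.0474·32) = 20340 · e^(1.5168)
= 20340 · 4.55762 ≈ 92701.94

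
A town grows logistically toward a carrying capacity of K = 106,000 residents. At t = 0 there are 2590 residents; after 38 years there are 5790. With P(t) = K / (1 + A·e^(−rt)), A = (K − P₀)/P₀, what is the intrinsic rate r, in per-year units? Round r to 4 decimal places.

r ≈ 0.0220 per year

A = (106000 − 2590)/2590 = 39.92664
5790 = 106000/(1 + 39.92664·e^(−r·38)) → e^(−38r) = (18.30743 − 1)/39.92664 = 0.433481
r = −ln(0.433481)/38 = 0.83591/38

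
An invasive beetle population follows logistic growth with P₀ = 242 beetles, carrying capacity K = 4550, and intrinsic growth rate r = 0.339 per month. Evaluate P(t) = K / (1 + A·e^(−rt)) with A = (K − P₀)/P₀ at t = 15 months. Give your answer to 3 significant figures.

A = (4550 − 242)/242 = 17.80165
P(15) = 4550 / (1 + 17.80165·e^(−0.339·15)) = 4550 / (1 + 17.80165·0.006189)
= 4550 / 1.11017 ≈ 4098.46

≈ 4,100 beetles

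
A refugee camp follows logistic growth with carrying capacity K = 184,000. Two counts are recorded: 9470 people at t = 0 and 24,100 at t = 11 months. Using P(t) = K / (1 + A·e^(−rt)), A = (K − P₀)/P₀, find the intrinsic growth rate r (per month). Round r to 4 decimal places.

r ≈ 0.0929 per month

A = (184000 − 9470)/9470 = 18.42978
24100 = 184000/(1 + 18.42978·e^(−r·11)) → e^(−11r) = (7.63485 − 1)/18.42978 = 0.360007
r = −ln(0.360007)/11 = 1.02163/11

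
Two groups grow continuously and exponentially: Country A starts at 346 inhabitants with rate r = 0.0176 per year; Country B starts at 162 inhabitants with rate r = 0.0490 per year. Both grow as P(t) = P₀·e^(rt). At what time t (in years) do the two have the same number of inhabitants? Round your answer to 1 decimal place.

t ≈ 24.2 years

346·e^(0.0176t) = 162·e^(0.049t)
346/162 = e^((0.049 − 0.0176)t) → ln(2.1358) = 0.0314·t
t = 0.75884 / 0.0314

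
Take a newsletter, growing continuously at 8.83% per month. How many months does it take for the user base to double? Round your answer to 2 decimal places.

doubling time = ln(2) / |r| = 0.69315 / 0.0883

doubling time ≈ 7.85 months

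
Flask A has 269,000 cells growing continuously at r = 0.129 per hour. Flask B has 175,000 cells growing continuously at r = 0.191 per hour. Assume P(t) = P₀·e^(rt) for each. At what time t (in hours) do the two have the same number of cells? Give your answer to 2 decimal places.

t ≈ 6.93 hours

269000·e^(0.129t) = 175000·e^(0.191t)
269000/175000 = e^((0.191 − 0.129)t) → ln(1.53714) = 0.062·t
t = 0.42993 / 0.062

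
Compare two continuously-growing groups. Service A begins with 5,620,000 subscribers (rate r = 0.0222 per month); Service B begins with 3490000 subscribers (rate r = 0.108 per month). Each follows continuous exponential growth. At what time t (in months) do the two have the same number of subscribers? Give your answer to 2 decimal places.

t ≈ 5.55 months

5620000·e^(0.0222t) = 3490000·e^(0.108t)
5620000/3490000 = e^((0.108 − 0.0222)t) → ln(1.61032) = 0.0858·t
t = 0.47643 / 0.0858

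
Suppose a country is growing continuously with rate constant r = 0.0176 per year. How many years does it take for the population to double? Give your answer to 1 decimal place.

doubling time ≈ 39.4 years

doubling time = ln(2) / |r| = 0.69315 / 0.0176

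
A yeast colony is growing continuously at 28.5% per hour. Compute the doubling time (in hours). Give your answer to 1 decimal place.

doubling time ≈ 2.4 hours

doubling time = ln(2) / |r| = 0.69315 / 0.285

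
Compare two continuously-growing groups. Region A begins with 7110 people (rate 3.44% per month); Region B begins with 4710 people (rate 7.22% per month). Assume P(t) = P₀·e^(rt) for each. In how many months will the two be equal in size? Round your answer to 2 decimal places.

7110·e^(0.0344t) = 4710·e^(0.0722t)
7110/4710 = e^((0.0722 − 0.0344)t) → ln(1.50955) = 0.0378·t
t = 0.41181 / 0.0378

t ≈ 10.89 months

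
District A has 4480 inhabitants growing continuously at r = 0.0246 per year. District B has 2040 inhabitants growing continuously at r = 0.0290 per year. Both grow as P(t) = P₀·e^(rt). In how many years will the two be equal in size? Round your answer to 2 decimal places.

4480·e^(0.0246t) = 2040·e^(0.029t)
4480/2040 = e^((0.029 − 0.0246)t) → ln(2.19608) = 0.0044·t
t = 0.78667 / 0.0044

t ≈ 178.79 years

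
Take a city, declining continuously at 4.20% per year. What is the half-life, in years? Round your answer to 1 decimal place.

half-life = ln(2) / |r| = 0.69315 / 0.042

half-life ≈ 16.5 years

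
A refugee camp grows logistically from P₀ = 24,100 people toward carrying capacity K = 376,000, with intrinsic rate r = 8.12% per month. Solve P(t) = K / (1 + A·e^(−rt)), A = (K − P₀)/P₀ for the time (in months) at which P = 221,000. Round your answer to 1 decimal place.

A = (376000 − 24100)/24100 = 14.60166
221000 = 376000/(1 + 14.60166·e^(−0.0812t)) → 1 + 14.60166·e^(−0.0812t) = 1.70136
e^(−0.0812t) = 0.048033 → t = ln(20.81914)/0.0812 = 3.03587/0.0812

t ≈ 37.4 months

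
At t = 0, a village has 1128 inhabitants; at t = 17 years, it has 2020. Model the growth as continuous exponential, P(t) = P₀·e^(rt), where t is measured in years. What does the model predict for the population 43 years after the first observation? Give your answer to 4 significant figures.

≈ 4,924 inhabitants

r = ln(2020/1128) / 17 ≈ 0.034274 per year
P(43) = 1128 · e^(0.034274·43) = 1128 · 4.36564 ≈ 4924.44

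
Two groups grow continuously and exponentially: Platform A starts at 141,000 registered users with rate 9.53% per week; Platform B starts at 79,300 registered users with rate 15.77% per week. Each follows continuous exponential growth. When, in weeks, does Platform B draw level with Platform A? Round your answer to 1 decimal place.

141000·e^(0.0953t) = 79300·e^(0.1577t)
141000/79300 = e^((0.1577 − 0.0953)t) → ln(1.77806) = 0.0624·t
t = 0.57552 / 0.0624

t ≈ 9.2 weeks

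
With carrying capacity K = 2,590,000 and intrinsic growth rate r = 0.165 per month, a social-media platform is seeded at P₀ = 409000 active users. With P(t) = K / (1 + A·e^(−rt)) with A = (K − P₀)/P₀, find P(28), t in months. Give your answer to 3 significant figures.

A = (2590000 − 409000)/409000 = 5.33252
P(28) = 2590000 / (1 + 5.33252·e^(−0.165·28)) = 2590000 / (1 + 5.33252·0.009853)
= 2590000 / 1.05254 ≈ 2460713.58

≈ 2,460,000 active users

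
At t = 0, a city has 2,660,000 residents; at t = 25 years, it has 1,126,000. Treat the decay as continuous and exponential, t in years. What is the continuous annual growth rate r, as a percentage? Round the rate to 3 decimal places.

r ≈ -3.439% per year

1126000 = 2660000 · e^(r·25)
e^(25r) = 1126000/2660000 = 0.42331
r = ln(0.42331) / 25 = -0.85965 / 25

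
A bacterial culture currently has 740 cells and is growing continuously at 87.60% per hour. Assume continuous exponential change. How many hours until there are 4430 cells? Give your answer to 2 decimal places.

4430 = 740 · e^(0.876·t)
t = ln(4430/740) / 0.876 = ln(5.98649) / 0.876 = 1.7895 / 0.876

t ≈ 2.04 hours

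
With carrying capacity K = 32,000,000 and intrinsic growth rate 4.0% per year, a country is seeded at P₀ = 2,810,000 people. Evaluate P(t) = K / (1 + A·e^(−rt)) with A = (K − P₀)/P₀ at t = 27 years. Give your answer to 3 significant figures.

≈ 7,070,000 people

A = (32000000 − 2810000)/2810000 = 10.3879
P(27) = 32000000 / (1 + 10.3879·e^(−0.04·27)) = 32000000 / (1 + 10.3879·0.339596)
= 32000000 / 4.52768 ≈ 7067630.29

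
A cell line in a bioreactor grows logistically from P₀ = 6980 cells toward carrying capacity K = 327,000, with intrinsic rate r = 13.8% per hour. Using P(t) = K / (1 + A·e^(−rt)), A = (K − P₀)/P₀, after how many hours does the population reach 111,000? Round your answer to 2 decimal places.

t ≈ 22.90 hours

A = (327000 − 6980)/6980 = 45.84814
111000 = 327000/(1 + 45.84814·e^(−0.138t)) → 1 + 45.84814·e^(−0.138t) = 2.94595
e^(−0.138t) = 0.042443 → t = ln(23.56085)/0.138 = 3.15959/0.138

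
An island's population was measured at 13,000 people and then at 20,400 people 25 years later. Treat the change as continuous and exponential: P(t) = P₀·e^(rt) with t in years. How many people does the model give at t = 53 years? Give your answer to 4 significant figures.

≈ 33,790 people

r = ln(20400/13000) / 25 ≈ 0.018023 per year
P(53) = 13000 · e^(0.018023·53) = 13000 · 2.5993 ≈ 33790.87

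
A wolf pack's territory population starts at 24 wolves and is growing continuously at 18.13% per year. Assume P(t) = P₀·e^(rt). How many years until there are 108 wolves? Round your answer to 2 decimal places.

t ≈ 8.30 years

108 = 24 · e^(0.1813·t)
t = ln(108/24) / 0.1813 = ln(4.5) / 0.1813 = 1.50408 / 0.1813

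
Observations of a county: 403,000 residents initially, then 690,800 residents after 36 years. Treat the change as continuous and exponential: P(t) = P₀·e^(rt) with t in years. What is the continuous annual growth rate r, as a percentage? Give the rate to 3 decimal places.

690800 = 403000 · e^(r·36)
e^(36r) = 690800/403000 = 1.71414
r = ln(1.71414) / 36 = 0.53891 / 36

r ≈ 1.497% per year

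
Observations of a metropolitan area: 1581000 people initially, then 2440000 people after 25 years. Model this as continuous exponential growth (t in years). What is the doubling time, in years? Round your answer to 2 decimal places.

r = ln(2440000/1581000) / 25 = ln(1.54333) / 25 ≈ 0.017358 per year
doubling time = ln 2 / |r| = 0.69315 / 0.017358

doubling time ≈ 39.93 years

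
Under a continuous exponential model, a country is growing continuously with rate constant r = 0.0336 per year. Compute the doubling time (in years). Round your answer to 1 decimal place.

doubling time ≈ 20.6 years

doubling time = ln(2) / |r| = 0.69315 / 0.0336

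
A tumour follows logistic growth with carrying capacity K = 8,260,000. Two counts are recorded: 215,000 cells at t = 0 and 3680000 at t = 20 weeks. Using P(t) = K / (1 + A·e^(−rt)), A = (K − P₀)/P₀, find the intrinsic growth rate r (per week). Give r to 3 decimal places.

r ≈ 0.170 per week

A = (8260000 − 215000)/215000 = 37.4186
3680000 = 8260000/(1 + 37.4186·e^(−r·20)) → e^(−20r) = (2.24457 − 1)/37.4186 = 0.033261
r = −ln(0.033261)/20 = 3.40338/20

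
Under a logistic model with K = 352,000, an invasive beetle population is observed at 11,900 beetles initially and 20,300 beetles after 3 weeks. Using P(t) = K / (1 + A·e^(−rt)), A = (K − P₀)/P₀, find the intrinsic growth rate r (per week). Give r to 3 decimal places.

A = (352000 − 11900)/11900 = 28.57983
20300 = 352000/(1 + 28.57983·e^(−r·3)) → e^(−3r) = (17.3399 − 1)/28.57983 = 0.571728
r = −ln(0.571728)/3 = 0.55909/3

r ≈ 0.186 per week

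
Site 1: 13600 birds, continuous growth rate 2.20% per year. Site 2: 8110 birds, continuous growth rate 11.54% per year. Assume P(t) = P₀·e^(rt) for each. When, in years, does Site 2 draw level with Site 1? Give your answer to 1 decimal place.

t ≈ 5.5 years

13600·e^(0.022t) = 8110·e^(0.1154t)
13600/8110 = e^((0.1154 − 0.022)t) → ln(1.67694) = 0.0934·t
t = 0.51697 / 0.0934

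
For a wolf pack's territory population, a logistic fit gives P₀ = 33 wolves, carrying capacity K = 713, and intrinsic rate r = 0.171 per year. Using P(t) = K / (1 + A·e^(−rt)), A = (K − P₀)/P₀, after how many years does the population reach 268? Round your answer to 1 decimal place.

t ≈ 14.7 years

A = (713 − 33)/33 = 20.60606
268 = 713/(1 + 20.60606·e^(−0.171t)) → 1 + 20.60606·e^(−0.171t) = 2.66045
e^(−0.171t) = 0.080581 → t = ln(12.40994)/0.171 = 2.5185/0.171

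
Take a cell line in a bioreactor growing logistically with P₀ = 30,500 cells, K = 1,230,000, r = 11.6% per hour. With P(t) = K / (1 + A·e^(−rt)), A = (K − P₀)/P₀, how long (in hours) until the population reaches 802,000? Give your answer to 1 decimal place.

A = (1230000 − 30500)/30500 = 39.32787
802000 = 1230000/(1 + 39.32787·e^(−0.116t)) → 1 + 39.32787·e^(−0.116t) = 1.53367
e^(−0.116t) = 0.01357 → t = ln(73.69381)/0.116 = 4.29992/0.116

t ≈ 37.1 hours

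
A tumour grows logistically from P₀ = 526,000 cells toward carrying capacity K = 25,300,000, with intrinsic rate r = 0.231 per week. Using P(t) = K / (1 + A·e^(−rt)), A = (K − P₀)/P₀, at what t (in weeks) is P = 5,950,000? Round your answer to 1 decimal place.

t ≈ 11.6 weeks

A = (25300000 − 526000)/526000 = 47.09886
5950000 = 25300000/(1 + 47.09886·e^(−0.231t)) → 1 + 47.09886·e^(−0.231t) = 4.2521
e^(−0.231t) = 0.069048 → t = ln(14.48259)/0.231 = 2.67295/0.231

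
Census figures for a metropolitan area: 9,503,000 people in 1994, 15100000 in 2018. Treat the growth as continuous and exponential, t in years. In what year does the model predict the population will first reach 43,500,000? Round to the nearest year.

year 2073

r = ln(15100000/9503000) / 24 = 0.46309/24 ≈ 0.019295 per year
t = ln(43500000/9503000) / r = 1.52115/0.019295 ≈ 78.84 years after 1994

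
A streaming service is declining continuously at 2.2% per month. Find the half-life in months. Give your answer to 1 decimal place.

half-life = ln(2) / |r| = 0.69315 / 0.022

half-life ≈ 31.5 months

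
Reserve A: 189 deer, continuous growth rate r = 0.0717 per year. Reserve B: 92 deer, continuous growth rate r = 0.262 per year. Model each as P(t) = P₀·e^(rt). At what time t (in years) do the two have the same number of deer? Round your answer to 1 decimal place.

189·e^(0.0717t) = 92·e^(0.262t)
189/92 = e^((0.262 − 0.0717)t) → ln(2.05435) = 0.1903·t
t = 0.71996 / 0.1903

t ≈ 3.8 years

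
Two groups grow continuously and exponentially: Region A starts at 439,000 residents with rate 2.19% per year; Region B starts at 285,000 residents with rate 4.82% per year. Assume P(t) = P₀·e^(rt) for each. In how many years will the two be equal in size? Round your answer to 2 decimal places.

439000·e^(0.0219t) = 285000·e^(0.0482t)
439000/285000 = e^((0.0482 − 0.0219)t) → ln(1.54035) = 0.0263·t
t = 0.43201 / 0.0263

t ≈ 16.43 years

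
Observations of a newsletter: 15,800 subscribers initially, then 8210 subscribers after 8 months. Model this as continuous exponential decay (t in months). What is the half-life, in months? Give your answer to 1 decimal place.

r = ln(8210/15800) / 8 = ln(0.51962) / 8 ≈ -0.081832 per month
half-life = ln 2 / |r| = 0.69315 / 0.081832

half-life ≈ 8.5 months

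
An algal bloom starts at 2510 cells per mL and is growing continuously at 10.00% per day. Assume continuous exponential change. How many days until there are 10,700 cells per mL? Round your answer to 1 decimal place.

t ≈ 14.5 days

10700 = 2510 · e^(0.1·t)
t = ln(10700/2510) / 0.1 = ln(4.26295) / 0.1 = 1.44996 / 0.1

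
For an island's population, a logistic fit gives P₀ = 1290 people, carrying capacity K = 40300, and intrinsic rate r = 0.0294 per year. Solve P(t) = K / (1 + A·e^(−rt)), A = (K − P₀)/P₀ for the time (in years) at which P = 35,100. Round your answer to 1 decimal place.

A = (40300 − 1290)/1290 = 30.24031
35100 = 40300/(1 + 30.24031·e^(−0.0294t)) → 1 + 30.24031·e^(−0.0294t) = 1.14815
e^(−0.0294t) = 0.004899 → t = ln(204.12209)/0.0294 = 5.31872/0.0294

t ≈ 180.9 years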